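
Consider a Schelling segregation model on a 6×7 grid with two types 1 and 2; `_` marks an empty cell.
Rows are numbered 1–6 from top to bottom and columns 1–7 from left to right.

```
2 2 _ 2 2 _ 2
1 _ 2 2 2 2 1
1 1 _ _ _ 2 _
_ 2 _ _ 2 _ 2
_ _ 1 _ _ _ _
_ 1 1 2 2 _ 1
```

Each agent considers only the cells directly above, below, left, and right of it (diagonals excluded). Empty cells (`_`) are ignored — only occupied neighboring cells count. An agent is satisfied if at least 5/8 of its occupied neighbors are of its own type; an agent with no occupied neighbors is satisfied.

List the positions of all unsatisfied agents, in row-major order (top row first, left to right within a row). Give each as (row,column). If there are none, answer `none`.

(1,1), (1,7), (2,1), (2,7), (3,2), (4,2), (6,4)

Row 1: (1,1)2 1/2 not · (1,2)2 1/1 satisfied · (1,4)2 2/2 satisfied · (1,5)2 2/2 satisfied · (1,7)2 0/1 not
Row 2: (2,1)1 1/2 not · (2,3)2 1/1 satisfied · (2,4)2 3/3 satisfied · (2,5)2 3/3 satisfied · (2,6)2 2/3 satisfied · (2,7)1 0/2 not
Row 3: (3,1)1 2/2 satisfied · (3,2)1 1/2 not · (3,6)2 1/1 satisfied
Row 4: (4,2)2 0/1 not · (4,5)2 0/0 satisfied · (4,7)2 0/0 satisfied
Row 5: (5,3)1 1/1 satisfied
Row 6: (6,2)1 1/1 satisfied · (6,3)1 2/3 satisfied · (6,4)2 1/2 not · (6,5)2 1/1 satisfied · (6,7)1 0/0 satisfied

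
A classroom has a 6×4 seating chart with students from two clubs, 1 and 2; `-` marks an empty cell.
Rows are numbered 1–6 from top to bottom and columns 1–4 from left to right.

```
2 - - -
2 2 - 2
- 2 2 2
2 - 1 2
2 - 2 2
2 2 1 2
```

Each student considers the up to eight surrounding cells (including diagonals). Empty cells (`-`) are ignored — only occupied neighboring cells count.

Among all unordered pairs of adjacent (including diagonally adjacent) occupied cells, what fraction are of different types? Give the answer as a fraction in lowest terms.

Scan each occupied cell's neighbors to the right and below (and the two forward diagonals) so each pair is counted once.
Row 1: 2(1,1)–2(2,1)= 2(1,1)–2(2,2)=  → 0/2 unlike.
Row 2: 2(2,1)–2(2,2)= 2(2,1)–2(3,2)= 2(2,2)–2(3,2)= 2(2,2)–2(3,3)= 2(2,4)–2(3,4)= 2(2,4)–2(3,3)=  → 0/6 unlike.
Row 3: 2(3,2)–2(3,3)= 2(3,2)–1(4,3)≠ 2(3,2)–2(4,1)= 2(3,3)–2(3,4)= 2(3,3)–1(4,3)≠ 2(3,3)–2(4,4)= 2(3,4)–2(4,4)= 2(3,4)–1(4,3)≠  → 3/8 unlike.
Row 4: 2(4,1)–2(5,1)= 1(4,3)–2(4,4)≠ 1(4,3)–2(5,3)≠ 1(4,3)–2(5,4)≠ 2(4,4)–2(5,4)= 2(4,4)–2(5,3)=  → 3/6 unlike.
Row 5: 2(5,1)–2(6,1)= 2(5,1)–2(6,2)= 2(5,3)–2(5,4)= 2(5,3)–1(6,3)≠ 2(5,3)–2(6,4)= 2(5,3)–2(6,2)= 2(5,4)–2(6,4)= 2(5,4)–1(6,3)≠  → 2/8 unlike.
Row 6: 2(6,1)–2(6,2)= 2(6,2)–1(6,3)≠ 1(6,3)–2(6,4)≠  → 2/3 unlike.
Total adjacent occupied pairs: 33; unlike-type pairs: 10.
10/33 is already in lowest terms.

10/33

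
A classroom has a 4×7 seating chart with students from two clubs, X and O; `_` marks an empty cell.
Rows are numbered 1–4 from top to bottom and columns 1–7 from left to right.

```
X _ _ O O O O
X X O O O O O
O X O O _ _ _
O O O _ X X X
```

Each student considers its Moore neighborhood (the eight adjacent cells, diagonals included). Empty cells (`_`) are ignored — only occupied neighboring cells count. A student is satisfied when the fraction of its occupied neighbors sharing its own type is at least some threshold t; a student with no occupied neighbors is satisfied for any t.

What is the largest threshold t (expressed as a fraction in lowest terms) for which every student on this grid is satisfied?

Row 1: (1,1)X 2/2 · (1,4)O 4/4 · (1,5)O 5/5 · (1,6)O 5/5 · (1,7)O 3/3
Row 2: (2,1)X 3/4 · (2,2)X 3/6 · (2,3)O 4/6 · (2,4)O 6/6 · (2,5)O 6/6 · (2,6)O 5/5 · (2,7)O 3/3
Row 3: (3,1)O 2/5 · (3,2)X 2/8 · (3,3)O 5/7 · (3,4)O 5/6
Row 4: (4,1)O 2/3 · (4,2)O 4/5 · (4,3)O 3/4 · (4,5)X 1/2 · (4,6)X 2/2 · (4,7)X 1/1
The smallest same-type fraction is 2/8 at (3,2), which reduces to 1/4. Any threshold above that leaves this student unsatisfied.

1/4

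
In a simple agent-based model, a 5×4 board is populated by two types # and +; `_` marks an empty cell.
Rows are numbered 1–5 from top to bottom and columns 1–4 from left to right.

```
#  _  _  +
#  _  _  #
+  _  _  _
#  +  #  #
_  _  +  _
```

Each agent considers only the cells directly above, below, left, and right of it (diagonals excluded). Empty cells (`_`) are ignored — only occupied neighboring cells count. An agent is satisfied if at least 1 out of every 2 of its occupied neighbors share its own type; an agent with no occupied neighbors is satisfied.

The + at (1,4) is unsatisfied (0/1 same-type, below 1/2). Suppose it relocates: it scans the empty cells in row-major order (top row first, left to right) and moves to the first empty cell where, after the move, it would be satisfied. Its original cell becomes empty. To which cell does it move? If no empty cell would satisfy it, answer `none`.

(1,3)

Vacating (1,4). Empty cells in order:
  (1,2): 0/1 same-type → still unsatisfied.
  (1,3): 0/0 same-type → satisfied — stop here.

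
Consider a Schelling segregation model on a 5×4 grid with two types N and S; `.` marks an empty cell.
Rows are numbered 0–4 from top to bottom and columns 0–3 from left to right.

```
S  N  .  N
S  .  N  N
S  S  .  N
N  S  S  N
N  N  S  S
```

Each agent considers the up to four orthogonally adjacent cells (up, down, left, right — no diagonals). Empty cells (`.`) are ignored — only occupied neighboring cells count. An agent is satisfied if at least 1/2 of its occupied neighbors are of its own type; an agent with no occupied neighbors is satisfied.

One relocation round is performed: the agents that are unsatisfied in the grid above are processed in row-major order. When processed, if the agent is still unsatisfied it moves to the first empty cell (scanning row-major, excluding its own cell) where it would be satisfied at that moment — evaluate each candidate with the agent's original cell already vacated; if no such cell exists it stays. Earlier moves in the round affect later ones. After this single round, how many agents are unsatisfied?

0

Initially unsatisfied (in order): (0,1), (3,0), (3,3), (4,1).
  (0,1) → (0,2).
  (3,0) → (0,1).
  (3,3) → (1,1).
  (4,1) → (2,2).
Resulting grid:
S N N N
S N N N
S S N N
. S S .
N . S S
All satisfied now.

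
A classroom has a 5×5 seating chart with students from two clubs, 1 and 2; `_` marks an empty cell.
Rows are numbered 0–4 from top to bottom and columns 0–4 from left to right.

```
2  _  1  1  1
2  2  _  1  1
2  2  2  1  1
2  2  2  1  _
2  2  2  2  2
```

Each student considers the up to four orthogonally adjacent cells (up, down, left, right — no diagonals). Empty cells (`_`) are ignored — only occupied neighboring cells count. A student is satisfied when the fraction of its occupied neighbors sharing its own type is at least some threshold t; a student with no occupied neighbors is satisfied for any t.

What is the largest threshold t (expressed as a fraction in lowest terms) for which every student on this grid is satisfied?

1/3

Row 0: (0,0)2 1/1 · (0,2)1 1/1 · (0,3)1 3/3 · (0,4)1 2/2
Row 1: (1,0)2 3/3 · (1,1)2 2/2 · (1,3)1 3/3 · (1,4)1 3/3
Row 2: (2,0)2 3/3 · (2,1)2 4/4 · (2,2)2 2/3 · (2,3)1 3/4 · (2,4)1 2/2
Row 3: (3,0)2 3/3 · (3,1)2 4/4 · (3,2)2 3/4 · (3,3)1 1/3
Row 4: (4,0)2 2/2 · (4,1)2 3/3 · (4,2)2 3/3 · (4,3)2 2/3 · (4,4)2 1/1
The smallest same-type fraction is 1/3 at (3,3), which reduces to 1/3. Any threshold above that leaves this student unsatisfied.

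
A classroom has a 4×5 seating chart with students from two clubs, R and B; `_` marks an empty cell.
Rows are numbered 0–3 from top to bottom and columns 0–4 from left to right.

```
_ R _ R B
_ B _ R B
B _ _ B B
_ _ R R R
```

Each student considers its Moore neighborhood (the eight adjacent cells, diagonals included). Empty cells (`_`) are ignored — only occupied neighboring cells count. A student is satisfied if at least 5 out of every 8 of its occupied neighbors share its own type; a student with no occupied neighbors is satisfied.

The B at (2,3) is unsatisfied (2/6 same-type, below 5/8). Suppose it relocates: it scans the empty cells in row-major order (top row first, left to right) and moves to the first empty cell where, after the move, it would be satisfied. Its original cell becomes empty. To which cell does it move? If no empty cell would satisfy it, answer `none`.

Vacating (2,3). Empty cells in order:
  (0,0): 1/2 same-type → still unsatisfied.
  (0,2): 1/4 same-type → still unsatisfied.
  (1,0): 2/3 same-type → satisfied — stop here.

(1,0)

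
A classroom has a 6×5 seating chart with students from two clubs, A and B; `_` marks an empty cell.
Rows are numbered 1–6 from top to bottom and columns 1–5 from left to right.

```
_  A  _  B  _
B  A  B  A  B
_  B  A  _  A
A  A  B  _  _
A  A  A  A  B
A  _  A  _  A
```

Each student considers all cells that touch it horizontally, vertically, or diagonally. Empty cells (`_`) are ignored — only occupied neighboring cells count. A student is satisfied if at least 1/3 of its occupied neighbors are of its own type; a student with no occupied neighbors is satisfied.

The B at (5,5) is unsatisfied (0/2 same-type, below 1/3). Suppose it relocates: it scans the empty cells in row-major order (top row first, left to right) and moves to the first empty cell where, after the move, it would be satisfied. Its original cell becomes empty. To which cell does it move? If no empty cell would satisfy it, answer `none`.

Vacating (5,5). Empty cells in order:
  (1,1): 1/3 same-type → satisfied — stop here.

(1,1)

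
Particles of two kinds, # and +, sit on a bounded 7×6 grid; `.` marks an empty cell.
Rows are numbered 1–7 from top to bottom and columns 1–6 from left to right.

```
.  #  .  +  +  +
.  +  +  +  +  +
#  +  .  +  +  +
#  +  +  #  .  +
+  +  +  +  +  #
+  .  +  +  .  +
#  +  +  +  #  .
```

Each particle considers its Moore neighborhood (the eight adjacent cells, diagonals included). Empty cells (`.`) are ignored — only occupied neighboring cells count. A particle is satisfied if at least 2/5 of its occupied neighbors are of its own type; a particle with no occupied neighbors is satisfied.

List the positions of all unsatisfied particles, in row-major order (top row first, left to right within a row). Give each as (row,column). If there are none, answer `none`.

(1,2)# 0/2 not
(1,4)+ 4/4 satisfied
(1,5)+ 5/5 satisfied
(1,6)+ 3/3 satisfied
(2,2)+ 2/4 satisfied
(2,3)+ 5/6 satisfied
(2,4)+ 6/6 satisfied
(2,5)+ 8/8 satisfied
(2,6)+ 5/5 satisfied
(3,1)# 1/4 not
(3,2)+ 4/6 satisfied
(3,4)+ 5/6 satisfied
(3,5)+ 6/7 satisfied
(3,6)+ 4/4 satisfied
(4,1)# 1/5 not
(4,2)+ 5/7 satisfied
(4,3)+ 6/7 satisfied
(4,4)# 0/6 not
(4,6)+ 3/4 satisfied
(5,1)+ 3/4 satisfied
(5,2)+ 6/7 satisfied
(5,3)+ 6/7 satisfied
(5,4)+ 5/6 satisfied
(5,5)+ 4/6 satisfied
(5,6)# 0/3 not
(6,1)+ 3/4 satisfied
(6,3)+ 7/7 satisfied
(6,4)+ 6/7 satisfied
(6,6)+ 1/3 not
(7,1)# 0/2 not
(7,2)+ 3/4 satisfied
(7,3)+ 4/4 satisfied
(7,4)+ 3/4 satisfied
(7,5)# 0/3 not

(1,2), (3,1), (4,1), (4,4), (5,6), (6,6), (7,1), (7,5)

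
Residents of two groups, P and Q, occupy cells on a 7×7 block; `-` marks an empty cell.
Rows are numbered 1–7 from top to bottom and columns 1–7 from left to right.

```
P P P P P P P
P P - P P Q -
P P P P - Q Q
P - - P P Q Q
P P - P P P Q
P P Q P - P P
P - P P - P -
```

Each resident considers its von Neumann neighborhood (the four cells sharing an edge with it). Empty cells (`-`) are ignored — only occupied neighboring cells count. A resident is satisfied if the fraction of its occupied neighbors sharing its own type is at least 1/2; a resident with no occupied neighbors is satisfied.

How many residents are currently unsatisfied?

Row 1: (1,1)P 2/2 ✓ · (1,2)P 3/3 ✓ · (1,3)P 2/2 ✓ · (1,4)P 3/3 ✓ · (1,5)P 3/3 ✓ · (1,6)P 2/3 ✓ · (1,7)P 1/1 ✓
Row 2: (2,1)P 3/3 ✓ · (2,2)P 3/3 ✓ · (2,4)P 3/3 ✓ · (2,5)P 2/3 ✓ · (2,6)Q 1/3 ✗
Row 3: (3,1)P 3/3 ✓ · (3,2)P 3/3 ✓ · (3,3)P 2/2 ✓ · (3,4)P 3/3 ✓ · (3,6)Q 3/3 ✓ · (3,7)Q 2/2 ✓
Row 4: (4,1)P 2/2 ✓ · (4,4)P 3/3 ✓ · (4,5)P 2/3 ✓ · (4,6)Q 2/4 ✓ · (4,7)Q 3/3 ✓
Row 5: (5,1)P 3/3 ✓ · (5,2)P 2/2 ✓ · (5,4)P 3/3 ✓ · (5,5)P 3/3 ✓ · (5,6)P 2/4 ✓ · (5,7)Q 1/3 ✗
Row 6: (6,1)P 3/3 ✓ · (6,2)P 2/3 ✓ · (6,3)Q 0/3 ✗ · (6,4)P 2/3 ✓ · (6,6)P 3/3 ✓ · (6,7)P 1/2 ✓
Row 7: (7,1)P 1/1 ✓ · (7,3)P 1/2 ✓ · (7,4)P 2/2 ✓ · (7,6)P 1/1 ✓
Unsatisfied: (2,6), (5,7), (6,3) — 3 in total.

3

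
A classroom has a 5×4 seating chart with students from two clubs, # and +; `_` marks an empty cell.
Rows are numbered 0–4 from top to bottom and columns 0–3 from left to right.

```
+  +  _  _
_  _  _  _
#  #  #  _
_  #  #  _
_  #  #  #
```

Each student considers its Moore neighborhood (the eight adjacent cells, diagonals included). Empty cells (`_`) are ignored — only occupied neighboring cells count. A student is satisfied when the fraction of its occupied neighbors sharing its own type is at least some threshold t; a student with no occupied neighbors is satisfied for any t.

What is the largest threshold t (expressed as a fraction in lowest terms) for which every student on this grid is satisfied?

Row 0: (0,0)+ 1/1 · (0,1)+ 1/1
Row 2: (2,0)# 2/2 · (2,1)# 4/4 · (2,2)# 3/3
Row 3: (3,1)# 6/6 · (3,2)# 6/6
Row 4: (4,1)# 3/3 · (4,2)# 4/4 · (4,3)# 2/2
The smallest same-type fraction is 1/1 at (0,0), which reduces to 1/1. Any threshold above that leaves this student unsatisfied.

1/1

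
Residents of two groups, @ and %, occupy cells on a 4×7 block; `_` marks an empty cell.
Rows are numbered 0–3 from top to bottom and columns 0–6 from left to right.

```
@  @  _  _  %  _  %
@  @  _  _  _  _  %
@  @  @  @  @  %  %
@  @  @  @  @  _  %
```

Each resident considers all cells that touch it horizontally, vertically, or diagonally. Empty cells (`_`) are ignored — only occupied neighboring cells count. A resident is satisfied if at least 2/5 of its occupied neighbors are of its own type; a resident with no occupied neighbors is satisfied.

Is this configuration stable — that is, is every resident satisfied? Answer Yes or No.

Yes

(0,0)@ 3/3 ok
(0,1)@ 3/3 ok
(0,4)% 0/0 ok
(0,6)% 1/1 ok
(1,0)@ 5/5 ok
(1,1)@ 6/6 ok
(1,6)% 3/3 ok
(2,0)@ 5/5 ok
(2,1)@ 7/7 ok
(2,2)@ 6/6 ok
(2,3)@ 5/5 ok
(2,4)@ 3/4 ok
(2,5)% 3/5 ok
(2,6)% 3/3 ok
(3,0)@ 3/3 ok
(3,1)@ 5/5 ok
(3,2)@ 5/5 ok
(3,3)@ 5/5 ok
(3,4)@ 3/4 ok
(3,6)% 2/2 ok
All meet the threshold, so the configuration is stable.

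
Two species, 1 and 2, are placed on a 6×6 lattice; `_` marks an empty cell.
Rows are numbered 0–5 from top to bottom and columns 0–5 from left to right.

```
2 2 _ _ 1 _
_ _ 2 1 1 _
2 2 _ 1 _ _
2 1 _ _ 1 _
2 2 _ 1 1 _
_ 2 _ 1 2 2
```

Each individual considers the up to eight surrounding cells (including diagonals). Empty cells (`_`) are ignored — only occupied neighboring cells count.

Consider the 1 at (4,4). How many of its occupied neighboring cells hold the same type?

3

Occupied neighbors of (4,4): (3,4)=1, (4,3)=1, (5,3)=1, (5,4)=2, (5,5)=2.
Same type (1): 3 of 5.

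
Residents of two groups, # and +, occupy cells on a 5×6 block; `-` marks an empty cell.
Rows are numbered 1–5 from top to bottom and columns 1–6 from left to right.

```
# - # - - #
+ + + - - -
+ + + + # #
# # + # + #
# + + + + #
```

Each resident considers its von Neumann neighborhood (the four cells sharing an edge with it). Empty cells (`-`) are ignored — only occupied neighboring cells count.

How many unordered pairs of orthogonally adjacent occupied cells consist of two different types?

15

Scan each occupied cell's neighbors to the right and below so each pair is counted once.
Row 1: #(1,1)–+(2,1)≠ #(1,3)–+(2,3)≠  → 2/2 unlike.
Row 2: +(2,1)–+(2,2)= +(2,1)–+(3,1)= +(2,2)–+(2,3)= +(2,2)–+(3,2)= +(2,3)–+(3,3)=  → 0/5 unlike.
Row 3: +(3,1)–+(3,2)= +(3,1)–#(4,1)≠ +(3,2)–+(3,3)= +(3,2)–#(4,2)≠ +(3,3)–+(3,4)= +(3,3)–+(4,3)= +(3,4)–#(3,5)≠ +(3,4)–#(4,4)≠ #(3,5)–#(3,6)= #(3,5)–+(4,5)≠ #(3,6)–#(4,6)=  → 5/11 unlike.
Row 4: #(4,1)–#(4,2)= #(4,1)–#(5,1)= #(4,2)–+(4,3)≠ #(4,2)–+(5,2)≠ +(4,3)–#(4,4)≠ +(4,3)–+(5,3)= #(4,4)–+(4,5)≠ #(4,4)–+(5,4)≠ +(4,5)–#(4,6)≠ +(4,5)–+(5,5)= #(4,6)–#(5,6)=  → 6/11 unlike.
Row 5: #(5,1)–+(5,2)≠ +(5,2)–+(5,3)= +(5,3)–+(5,4)= +(5,4)–+(5,5)= +(5,5)–#(5,6)≠  → 2/5 unlike.
Total adjacent occupied pairs: 34; unlike-type pairs: 15.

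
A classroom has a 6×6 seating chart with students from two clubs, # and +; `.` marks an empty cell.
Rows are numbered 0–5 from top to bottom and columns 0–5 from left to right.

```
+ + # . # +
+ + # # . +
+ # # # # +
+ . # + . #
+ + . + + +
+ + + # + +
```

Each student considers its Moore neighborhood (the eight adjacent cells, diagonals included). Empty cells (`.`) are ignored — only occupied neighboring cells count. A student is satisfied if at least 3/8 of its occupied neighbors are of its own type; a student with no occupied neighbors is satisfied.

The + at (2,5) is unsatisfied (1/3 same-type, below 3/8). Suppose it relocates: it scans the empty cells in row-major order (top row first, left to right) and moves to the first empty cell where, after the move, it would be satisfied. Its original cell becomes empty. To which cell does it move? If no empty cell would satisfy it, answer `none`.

(3,1)

Vacating (2,5). Empty cells in order:
  (0,3): 0/4 same-type → still unsatisfied.
  (1,4): 2/6 same-type → still unsatisfied.
  (3,1): 4/7 same-type → satisfied — stop here.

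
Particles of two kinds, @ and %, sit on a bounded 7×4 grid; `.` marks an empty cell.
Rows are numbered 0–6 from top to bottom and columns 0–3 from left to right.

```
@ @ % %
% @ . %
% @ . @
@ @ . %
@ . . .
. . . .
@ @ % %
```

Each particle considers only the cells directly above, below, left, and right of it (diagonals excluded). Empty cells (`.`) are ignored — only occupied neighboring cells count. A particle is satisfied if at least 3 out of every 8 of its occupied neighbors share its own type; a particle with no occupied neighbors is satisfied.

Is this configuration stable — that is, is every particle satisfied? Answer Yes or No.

Row 0: (0,0)@ 1/2 ✓ · (0,1)@ 2/3 ✓ · (0,2)% 1/2 ✓ · (0,3)% 2/2 ✓
Row 1: (1,0)% 1/3 ✗ · (1,1)@ 2/3 ✓ · (1,3)% 1/2 ✓
Row 2: (2,0)% 1/3 ✗ · (2,1)@ 2/3 ✓ · (2,3)@ 0/2 ✗
Row 3: (3,0)@ 2/3 ✓ · (3,1)@ 2/2 ✓ · (3,3)% 0/1 ✗
Row 4: (4,0)@ 1/1 ✓
Row 6: (6,0)@ 1/1 ✓ · (6,1)@ 1/2 ✓ · (6,2)% 1/2 ✓ · (6,3)% 1/1 ✓
For instance (1,0) has only 1/3 same-type neighbors, below 3/8.

No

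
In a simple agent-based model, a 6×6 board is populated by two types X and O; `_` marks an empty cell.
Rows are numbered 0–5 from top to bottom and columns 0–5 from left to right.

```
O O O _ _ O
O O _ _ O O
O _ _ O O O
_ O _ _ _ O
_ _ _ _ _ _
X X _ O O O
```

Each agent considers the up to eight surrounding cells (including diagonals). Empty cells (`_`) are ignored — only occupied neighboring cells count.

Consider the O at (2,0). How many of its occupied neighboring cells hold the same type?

3

Occupied neighbors of (2,0): (1,0)=O, (1,1)=O, (3,1)=O.
Same type (O): 3 of 3.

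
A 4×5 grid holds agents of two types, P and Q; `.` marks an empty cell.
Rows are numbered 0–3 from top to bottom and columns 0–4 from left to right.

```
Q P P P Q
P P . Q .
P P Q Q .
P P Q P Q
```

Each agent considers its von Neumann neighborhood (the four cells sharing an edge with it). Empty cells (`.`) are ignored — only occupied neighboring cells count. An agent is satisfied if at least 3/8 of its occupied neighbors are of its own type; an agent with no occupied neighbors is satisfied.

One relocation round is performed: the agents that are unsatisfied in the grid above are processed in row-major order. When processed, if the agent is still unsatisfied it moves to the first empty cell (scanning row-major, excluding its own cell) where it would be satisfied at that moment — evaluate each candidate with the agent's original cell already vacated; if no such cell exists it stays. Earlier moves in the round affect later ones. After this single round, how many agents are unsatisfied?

Initially unsatisfied (in order): (0,0), (0,3), (0,4), (3,2), (3,3), (3,4).
  (0,0) → (1,2).
  (0,3) → (0,0).
  (0,4): now satisfied by earlier moves; stays.
  (3,2) → (0,3).
  (3,3) → (3,2).
  (3,4): now satisfied by earlier moves; stays.
Resulting grid:
P P P Q Q
P P Q Q .
P P Q Q .
P P P . Q
Unsatisfied now: (0,2).

1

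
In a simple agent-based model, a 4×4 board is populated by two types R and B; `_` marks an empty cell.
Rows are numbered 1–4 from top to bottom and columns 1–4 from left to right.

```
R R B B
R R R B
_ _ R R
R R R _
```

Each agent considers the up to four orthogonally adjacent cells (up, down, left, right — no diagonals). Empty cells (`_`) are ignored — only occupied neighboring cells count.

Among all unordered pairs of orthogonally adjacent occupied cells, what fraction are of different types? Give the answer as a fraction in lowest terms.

1/4

Scan each occupied cell's neighbors to the right and below so each pair is counted once.
From row 1: 2 unlike of 7 pairs (running 2/7).
From row 2: 2 unlike of 5 pairs (running 4/12).
From row 3: 0 unlike of 2 pairs (running 4/14).
From row 4: 0 unlike of 2 pairs (running 4/16).
Total adjacent occupied pairs: 16; unlike-type pairs: 4.
4/16 reduces to 1/4.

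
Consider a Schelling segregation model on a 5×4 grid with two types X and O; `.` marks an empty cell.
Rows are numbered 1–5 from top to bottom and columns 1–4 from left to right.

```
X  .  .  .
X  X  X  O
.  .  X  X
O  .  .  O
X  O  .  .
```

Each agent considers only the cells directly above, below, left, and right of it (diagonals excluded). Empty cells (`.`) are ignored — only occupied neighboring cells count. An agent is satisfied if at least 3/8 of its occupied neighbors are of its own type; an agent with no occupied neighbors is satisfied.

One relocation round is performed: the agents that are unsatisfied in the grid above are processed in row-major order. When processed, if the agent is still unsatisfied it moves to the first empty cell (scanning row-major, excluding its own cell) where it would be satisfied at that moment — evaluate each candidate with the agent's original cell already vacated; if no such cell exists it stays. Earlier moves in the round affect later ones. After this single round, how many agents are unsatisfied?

Initially unsatisfied (in order): (2,4), (3,4), (4,1), (4,4), (5,1), (5,2).
  (2,4) → (1,4).
  (3,4): now satisfied by earlier moves; stays.
  (4,1) → (1,3).
  (4,4) → (4,2).
  (5,1) → (1,2).
  (5,2): now satisfied by earlier moves; stays.
Resulting grid:
X X O O
X X X .
. . X X
. O . .
. O . .
Unsatisfied now: (1,3).

1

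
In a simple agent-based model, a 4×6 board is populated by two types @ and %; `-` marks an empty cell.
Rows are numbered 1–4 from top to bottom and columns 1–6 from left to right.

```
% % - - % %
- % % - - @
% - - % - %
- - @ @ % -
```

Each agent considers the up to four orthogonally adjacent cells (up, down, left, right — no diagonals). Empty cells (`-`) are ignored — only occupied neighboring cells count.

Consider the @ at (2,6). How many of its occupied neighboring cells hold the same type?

Occupied neighbors of (2,6): (1,6)=%, (3,6)=%.
Same type (@): 0 of 2.

0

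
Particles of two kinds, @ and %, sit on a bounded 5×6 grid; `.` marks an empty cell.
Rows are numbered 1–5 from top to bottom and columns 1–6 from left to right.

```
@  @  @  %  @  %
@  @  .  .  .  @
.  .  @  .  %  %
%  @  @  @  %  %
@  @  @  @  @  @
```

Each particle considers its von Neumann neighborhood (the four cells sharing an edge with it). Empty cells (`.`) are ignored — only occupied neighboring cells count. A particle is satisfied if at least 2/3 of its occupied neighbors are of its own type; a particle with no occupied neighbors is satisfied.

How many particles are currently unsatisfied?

9

(1,1)@ 2/2 ok
(1,2)@ 3/3 ok
(1,3)@ 1/2 unhappy
(1,4)% 0/2 unhappy
(1,5)@ 0/2 unhappy
(1,6)% 0/2 unhappy
(2,1)@ 2/2 ok
(2,2)@ 2/2 ok
(2,6)@ 0/2 unhappy
(3,3)@ 1/1 ok
(3,5)% 2/2 ok
(3,6)% 2/3 ok
(4,1)% 0/2 unhappy
(4,2)@ 2/3 ok
(4,3)@ 4/4 ok
(4,4)@ 2/3 ok
(4,5)% 2/4 unhappy
(4,6)% 2/3 ok
(5,1)@ 1/2 unhappy
(5,2)@ 3/3 ok
(5,3)@ 3/3 ok
(5,4)@ 3/3 ok
(5,5)@ 2/3 ok
(5,6)@ 1/2 unhappy
Unsatisfied: (1,3), (1,4), (1,5), (1,6), (2,6), (4,1), (4,5), (5,1), (5,6) — 9 in total.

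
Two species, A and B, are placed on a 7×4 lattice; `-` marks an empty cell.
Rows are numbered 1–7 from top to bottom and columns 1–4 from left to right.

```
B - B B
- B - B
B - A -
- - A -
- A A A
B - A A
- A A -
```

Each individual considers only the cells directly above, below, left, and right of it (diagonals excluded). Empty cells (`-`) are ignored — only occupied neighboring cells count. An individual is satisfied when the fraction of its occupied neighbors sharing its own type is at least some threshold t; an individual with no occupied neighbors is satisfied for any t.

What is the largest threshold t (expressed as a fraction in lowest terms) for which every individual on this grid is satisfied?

1/1

(1,1)B — no occupied neighbors
(1,3)B 1/1
(1,4)B 2/2
(2,2)B — no occupied neighbors
(2,4)B 1/1
(3,1)B — no occupied neighbors
(3,3)A 1/1
(4,3)A 2/2
(5,2)A 1/1
(5,3)A 4/4
(5,4)A 2/2
(6,1)B — no occupied neighbors
(6,3)A 3/3
(6,4)A 2/2
(7,2)A 1/1
(7,3)A 2/2
The smallest same-type fraction is 1/1 at (1,3), which reduces to 1/1. Any threshold above that leaves this individual unsatisfied.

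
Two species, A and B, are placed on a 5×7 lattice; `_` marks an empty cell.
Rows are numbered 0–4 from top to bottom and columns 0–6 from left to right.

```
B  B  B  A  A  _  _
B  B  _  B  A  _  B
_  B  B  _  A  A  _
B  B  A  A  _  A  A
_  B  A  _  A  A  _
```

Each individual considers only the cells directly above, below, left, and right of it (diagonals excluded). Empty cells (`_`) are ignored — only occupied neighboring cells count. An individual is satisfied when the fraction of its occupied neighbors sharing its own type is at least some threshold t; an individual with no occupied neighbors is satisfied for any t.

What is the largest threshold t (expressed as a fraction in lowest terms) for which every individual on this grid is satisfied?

Row 0: (0,0)B 2/2 · (0,1)B 3/3 · (0,2)B 1/2 · (0,3)A 1/3 · (0,4)A 2/2
Row 1: (1,0)B 2/2 · (1,1)B 3/3 · (1,3)B 0/2 · (1,4)A 2/3 · (1,6)B — no occupied neighbors
Row 2: (2,1)B 3/3 · (2,2)B 1/2 · (2,4)A 2/2 · (2,5)A 2/2
Row 3: (3,0)B 1/1 · (3,1)B 3/4 · (3,2)A 2/4 · (3,3)A 1/1 · (3,5)A 3/3 · (3,6)A 1/1
Row 4: (4,1)B 1/2 · (4,2)A 1/2 · (4,4)A 1/1 · (4,5)A 2/2
The smallest same-type fraction is 0/2 at (1,3), which reduces to 0/1. Any threshold above that leaves this individual unsatisfied.

0/1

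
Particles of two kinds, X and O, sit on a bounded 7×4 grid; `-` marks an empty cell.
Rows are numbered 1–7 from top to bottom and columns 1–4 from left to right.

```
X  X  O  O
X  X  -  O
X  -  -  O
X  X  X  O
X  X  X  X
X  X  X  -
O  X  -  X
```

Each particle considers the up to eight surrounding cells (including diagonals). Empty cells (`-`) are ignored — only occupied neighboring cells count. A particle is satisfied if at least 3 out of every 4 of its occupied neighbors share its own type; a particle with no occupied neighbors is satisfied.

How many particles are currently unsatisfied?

Row 1: (1,1)X 3/3 ok · (1,2)X 3/4 ok · (1,3)O 2/4 unhappy · (1,4)O 2/2 ok
Row 2: (2,1)X 4/4 ok · (2,2)X 4/5 ok · (2,4)O 3/3 ok
Row 3: (3,1)X 4/4 ok · (3,4)O 2/3 unhappy
Row 4: (4,1)X 4/4 ok · (4,2)X 6/6 ok · (4,3)X 4/6 unhappy · (4,4)O 1/4 unhappy
Row 5: (5,1)X 5/5 ok · (5,2)X 8/8 ok · (5,3)X 6/7 ok · (5,4)X 3/4 ok
Row 6: (6,1)X 4/5 ok · (6,2)X 6/7 ok · (6,3)X 6/6 ok
Row 7: (7,1)O 0/3 unhappy · (7,2)X 3/4 ok · (7,4)X 1/1 ok
Unsatisfied: (1,3), (3,4), (4,3), (4,4), (7,1) — 5 in total.

5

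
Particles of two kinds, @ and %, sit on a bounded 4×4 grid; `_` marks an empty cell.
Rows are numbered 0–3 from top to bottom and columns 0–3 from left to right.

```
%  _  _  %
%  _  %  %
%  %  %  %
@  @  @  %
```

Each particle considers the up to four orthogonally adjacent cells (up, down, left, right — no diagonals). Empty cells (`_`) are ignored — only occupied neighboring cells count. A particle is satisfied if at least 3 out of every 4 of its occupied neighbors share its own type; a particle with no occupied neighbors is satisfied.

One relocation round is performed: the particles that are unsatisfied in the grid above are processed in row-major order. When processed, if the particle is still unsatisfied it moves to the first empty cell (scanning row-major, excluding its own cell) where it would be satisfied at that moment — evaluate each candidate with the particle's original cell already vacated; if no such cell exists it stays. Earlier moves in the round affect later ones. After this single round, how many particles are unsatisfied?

2

Initially unsatisfied (in order): (2,0), (2,1), (3,0), (3,1), (3,2), (3,3).
  (2,0) → (0,1).
  (2,1) → (0,2).
  (3,0): now satisfied by earlier moves; stays.
  (3,1): now satisfied by earlier moves; stays.
  (3,2): no empty cell satisfies it; stays.
  (3,3) → (1,1).
Resulting grid:
% % % %
% % % %
_ _ % %
@ @ @ _
Unsatisfied now: (2,2), (3,2).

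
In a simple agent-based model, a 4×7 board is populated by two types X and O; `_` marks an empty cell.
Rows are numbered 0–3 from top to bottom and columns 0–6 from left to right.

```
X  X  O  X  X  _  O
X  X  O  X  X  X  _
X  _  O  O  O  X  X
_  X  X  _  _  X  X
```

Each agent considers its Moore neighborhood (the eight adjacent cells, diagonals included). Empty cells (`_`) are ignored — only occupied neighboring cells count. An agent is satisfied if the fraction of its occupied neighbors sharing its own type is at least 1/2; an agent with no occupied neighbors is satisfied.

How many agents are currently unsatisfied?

7

(0,0)X 3/3 ✓
(0,1)X 3/5 ✓
(0,2)O 1/5 ✗
(0,3)X 3/5 ✓
(0,4)X 4/4 ✓
(0,6)O 0/1 ✗
(1,0)X 4/4 ✓
(1,1)X 4/7 ✓
(1,2)O 3/7 ✗
(1,3)X 3/8 ✗
(1,4)X 5/7 ✓
(1,5)X 4/6 ✓
(2,0)X 3/3 ✓
(2,2)O 2/6 ✗
(2,3)O 3/6 ✓
(2,4)O 1/6 ✗
(2,5)X 5/6 ✓
(2,6)X 4/4 ✓
(3,1)X 2/3 ✓
(3,2)X 1/3 ✗
(3,5)X 3/4 ✓
(3,6)X 3/3 ✓
Unsatisfied: (0,2), (0,6), (1,2), (1,3), (2,2), (2,4), (3,2) — 7 in total.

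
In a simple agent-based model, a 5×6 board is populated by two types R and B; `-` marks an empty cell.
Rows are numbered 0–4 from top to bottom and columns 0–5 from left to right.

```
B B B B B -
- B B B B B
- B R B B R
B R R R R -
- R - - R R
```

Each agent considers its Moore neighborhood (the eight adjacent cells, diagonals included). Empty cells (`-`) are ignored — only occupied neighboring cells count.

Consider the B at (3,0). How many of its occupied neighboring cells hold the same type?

Occupied neighbors of (3,0): (2,1)=B, (3,1)=R, (4,1)=R.
Same type (B): 1 of 3.

1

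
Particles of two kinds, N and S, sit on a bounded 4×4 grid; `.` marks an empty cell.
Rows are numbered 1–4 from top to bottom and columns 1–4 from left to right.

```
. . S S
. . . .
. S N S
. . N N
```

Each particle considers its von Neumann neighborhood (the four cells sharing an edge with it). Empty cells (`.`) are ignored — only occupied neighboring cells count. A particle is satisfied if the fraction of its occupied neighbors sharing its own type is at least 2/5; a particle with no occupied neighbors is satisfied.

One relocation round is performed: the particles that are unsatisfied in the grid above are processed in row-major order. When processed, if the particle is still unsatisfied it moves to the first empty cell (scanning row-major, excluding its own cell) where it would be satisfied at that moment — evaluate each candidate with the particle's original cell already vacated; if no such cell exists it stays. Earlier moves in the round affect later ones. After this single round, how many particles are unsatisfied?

0

Initially unsatisfied (in order): (3,2), (3,3), (3,4).
  (3,2) → (1,1).
  (3,3): now satisfied by earlier moves; stays.
  (3,4) → (1,2).
Resulting grid:
S S S S
. . . .
. . N .
. . N N
All satisfied now.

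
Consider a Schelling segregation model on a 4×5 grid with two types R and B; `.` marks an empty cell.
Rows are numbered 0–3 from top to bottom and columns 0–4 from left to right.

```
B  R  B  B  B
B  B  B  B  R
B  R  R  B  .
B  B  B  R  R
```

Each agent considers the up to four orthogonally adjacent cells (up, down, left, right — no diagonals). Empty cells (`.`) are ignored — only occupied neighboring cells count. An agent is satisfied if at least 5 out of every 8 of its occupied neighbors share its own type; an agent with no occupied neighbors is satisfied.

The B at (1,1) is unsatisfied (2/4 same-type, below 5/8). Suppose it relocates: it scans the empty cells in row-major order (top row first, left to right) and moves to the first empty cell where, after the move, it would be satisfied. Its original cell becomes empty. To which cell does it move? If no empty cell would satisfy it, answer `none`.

Vacating (1,1). Empty cells in order:
  (2,4): 1/3 same-type → still unsatisfied.

none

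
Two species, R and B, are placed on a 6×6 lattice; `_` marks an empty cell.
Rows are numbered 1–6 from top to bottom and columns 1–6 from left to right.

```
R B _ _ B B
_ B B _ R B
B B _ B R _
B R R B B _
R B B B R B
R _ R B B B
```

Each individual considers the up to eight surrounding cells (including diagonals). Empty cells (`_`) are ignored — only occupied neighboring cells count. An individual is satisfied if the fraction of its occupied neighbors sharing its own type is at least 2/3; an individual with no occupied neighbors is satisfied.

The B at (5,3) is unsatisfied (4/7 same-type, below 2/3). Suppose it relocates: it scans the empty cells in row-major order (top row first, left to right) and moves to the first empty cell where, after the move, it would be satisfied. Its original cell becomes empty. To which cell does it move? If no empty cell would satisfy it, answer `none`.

(1,3)

Vacating (5,3). Empty cells in order:
  (1,3): 3/3 same-type → satisfied — stop here.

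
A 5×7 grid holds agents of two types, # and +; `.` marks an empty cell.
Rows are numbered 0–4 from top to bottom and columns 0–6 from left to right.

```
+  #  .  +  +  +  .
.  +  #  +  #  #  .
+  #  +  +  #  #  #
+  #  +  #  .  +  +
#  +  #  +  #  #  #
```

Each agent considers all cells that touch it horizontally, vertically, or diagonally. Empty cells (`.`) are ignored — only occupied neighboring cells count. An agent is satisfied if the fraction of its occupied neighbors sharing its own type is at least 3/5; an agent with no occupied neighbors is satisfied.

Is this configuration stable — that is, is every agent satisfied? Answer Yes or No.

No

(0,0)+ 1/2 not
(0,1)# 1/3 not
(0,3)+ 2/4 not
(0,4)+ 3/5 satisfied
(0,5)+ 1/3 not
(1,1)+ 3/6 not
(1,2)# 2/7 not
(1,3)+ 4/7 not
(1,4)# 3/8 not
(1,5)# 4/6 satisfied
(2,0)+ 2/4 not
(2,1)# 2/7 not
(2,2)+ 4/8 not
(2,3)+ 3/7 not
(2,4)# 4/7 not
(2,5)# 4/6 satisfied
(2,6)# 2/4 not
(3,0)+ 2/5 not
(3,1)# 3/8 not
(3,2)+ 4/8 not
(3,3)# 3/7 not
(3,5)+ 1/7 not
(3,6)+ 1/5 not
(4,0)# 1/3 not
(4,1)+ 2/5 not
(4,2)# 2/5 not
(4,3)+ 1/4 not
(4,4)# 2/4 not
(4,5)# 2/4 not
(4,6)# 1/3 not
For instance (0,0) has only 1/2 same-type neighbors, below 3/5.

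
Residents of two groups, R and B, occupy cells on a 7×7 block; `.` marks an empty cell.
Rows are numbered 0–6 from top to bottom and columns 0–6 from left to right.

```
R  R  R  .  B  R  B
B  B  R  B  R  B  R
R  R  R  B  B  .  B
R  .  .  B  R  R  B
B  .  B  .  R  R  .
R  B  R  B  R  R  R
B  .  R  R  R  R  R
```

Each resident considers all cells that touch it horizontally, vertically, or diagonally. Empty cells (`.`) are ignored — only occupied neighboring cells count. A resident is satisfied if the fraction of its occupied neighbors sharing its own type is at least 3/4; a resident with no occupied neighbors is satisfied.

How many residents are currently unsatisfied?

32

(0,0)R 1/3 unhappy
(0,1)R 3/5 unhappy
(0,2)R 2/4 unhappy
(0,4)B 2/4 unhappy
(0,5)R 2/5 unhappy
(0,6)B 1/3 unhappy
(1,0)B 1/5 unhappy
(1,1)B 1/8 unhappy
(1,2)R 4/7 unhappy
(1,3)B 3/7 unhappy
(1,4)R 1/6 unhappy
(1,5)B 4/7 unhappy
(1,6)R 1/4 unhappy
(2,0)R 2/4 unhappy
(2,1)R 4/6 unhappy
(2,2)R 2/6 unhappy
(2,3)B 3/7 unhappy
(2,4)B 4/7 unhappy
(2,6)B 2/4 unhappy
(3,0)R 2/3 unhappy
(3,3)B 3/6 unhappy
(3,4)R 3/6 unhappy
(3,5)R 3/6 unhappy
(3,6)B 1/3 unhappy
(4,0)B 1/3 unhappy
(4,2)B 3/4 ok
(4,4)R 5/7 unhappy
(4,5)R 6/7 ok
(5,0)R 0/3 unhappy
(5,1)B 3/6 unhappy
(5,2)R 2/5 unhappy
(5,3)B 1/7 unhappy
(5,4)R 6/7 ok
(5,5)R 7/7 ok
(5,6)R 4/4 ok
(6,0)B 1/2 unhappy
(6,2)R 2/4 unhappy
(6,3)R 4/5 ok
(6,4)R 4/5 ok
(6,5)R 5/5 ok
(6,6)R 3/3 ok
Unsatisfied: (0,0), (0,1), (0,2), (0,4), (0,5), (0,6), (1,0), (1,1), (1,2), (1,3), (1,4), (1,5), (1,6), (2,0), (2,1), (2,2), (2,3), (2,4), (2,6), (3,0), (3,3), (3,4), (3,5), (3,6), (4,0), (4,4), (5,0), (5,1), (5,2), (5,3), (6,0), (6,2) — 32 in total.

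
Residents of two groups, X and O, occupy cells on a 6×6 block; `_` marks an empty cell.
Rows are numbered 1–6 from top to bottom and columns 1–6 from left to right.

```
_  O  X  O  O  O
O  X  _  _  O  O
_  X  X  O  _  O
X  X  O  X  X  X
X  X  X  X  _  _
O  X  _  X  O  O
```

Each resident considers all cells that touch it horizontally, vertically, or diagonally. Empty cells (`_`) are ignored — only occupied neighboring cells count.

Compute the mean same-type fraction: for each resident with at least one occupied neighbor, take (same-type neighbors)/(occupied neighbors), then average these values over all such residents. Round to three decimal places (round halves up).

Row 1: (1,2)O 1/3 · (1,3)X 1/3 · (1,4)O 2/3 · (1,5)O 4/4 · (1,6)O 3/3
Row 2: (2,1)O 1/3 · (2,2)X 3/5 · (2,5)O 6/6 · (2,6)O 4/4
Row 3: (3,2)X 4/6 · (3,3)X 4/6 · (3,4)O 2/5 · (3,6)O 2/4
Row 4: (4,1)X 4/4 · (4,2)X 6/7 · (4,3)O 1/8 · (4,4)X 4/6 · (4,5)X 3/5 · (4,6)X 1/2
Row 5: (5,1)X 4/5 · (5,2)X 5/7 · (5,3)X 6/7 · (5,4)X 4/6
Row 6: (6,1)O 0/3 · (6,2)X 3/4 · (6,4)X 2/3 · (6,5)O 1/3 · (6,6)O 1/1
Sum over 28 residents: 1/3 + 1/3 + 2/3 + 4/4 + 3/3 + 1/3 + 3/5 + 6/6 + 4/4 + 4/6 + 4/6 + 2/5 + 2/4 + 4/4 + 6/7 + 1/8 + 4/6 + 3/5 + 1/2 + 4/5 + 5/7 + 6/7 + 4/6 + 0/3 + 3/4 + 2/3 + 1/3 + 1/1 = 15151/840; mean = 15151/840 ÷ 28 = 15151/23520 = 0.644175… → 0.644.

0.644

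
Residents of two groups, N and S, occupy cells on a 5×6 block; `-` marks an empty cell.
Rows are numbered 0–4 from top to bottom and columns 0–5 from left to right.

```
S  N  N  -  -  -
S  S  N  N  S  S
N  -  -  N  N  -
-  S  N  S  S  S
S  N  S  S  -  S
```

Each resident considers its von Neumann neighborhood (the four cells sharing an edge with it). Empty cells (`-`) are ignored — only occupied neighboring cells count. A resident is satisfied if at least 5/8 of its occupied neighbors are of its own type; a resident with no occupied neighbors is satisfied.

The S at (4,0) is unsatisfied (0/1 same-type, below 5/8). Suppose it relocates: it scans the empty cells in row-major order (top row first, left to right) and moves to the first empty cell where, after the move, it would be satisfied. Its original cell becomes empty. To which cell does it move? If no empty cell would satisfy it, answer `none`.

Vacating (4,0). Empty cells in order:
  (0,3): 0/2 same-type → still unsatisfied.
  (0,4): 1/1 same-type → satisfied — stop here.

(0,4)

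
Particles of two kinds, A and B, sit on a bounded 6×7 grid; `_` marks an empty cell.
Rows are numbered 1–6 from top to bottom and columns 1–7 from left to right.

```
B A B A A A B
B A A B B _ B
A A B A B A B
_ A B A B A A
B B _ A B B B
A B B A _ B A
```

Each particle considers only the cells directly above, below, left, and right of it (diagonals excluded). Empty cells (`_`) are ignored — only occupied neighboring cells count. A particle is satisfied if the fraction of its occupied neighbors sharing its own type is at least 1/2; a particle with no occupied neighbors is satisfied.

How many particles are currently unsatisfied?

16

Row 1: (1,1)B 1/2 ✓ · (1,2)A 1/3 ✗ · (1,3)B 0/3 ✗ · (1,4)A 1/3 ✗ · (1,5)A 2/3 ✓ · (1,6)A 1/2 ✓ · (1,7)B 1/2 ✓
Row 2: (2,1)B 1/3 ✗ · (2,2)A 3/4 ✓ · (2,3)A 1/4 ✗ · (2,4)B 1/4 ✗ · (2,5)B 2/3 ✓ · (2,7)B 2/2 ✓
Row 3: (3,1)A 1/2 ✓ · (3,2)A 3/4 ✓ · (3,3)B 1/4 ✗ · (3,4)A 1/4 ✗ · (3,5)B 2/4 ✓ · (3,6)A 1/3 ✗ · (3,7)B 1/3 ✗
Row 4: (4,2)A 1/3 ✗ · (4,3)B 1/3 ✗ · (4,4)A 2/4 ✓ · (4,5)B 2/4 ✓ · (4,6)A 2/4 ✓ · (4,7)A 1/3 ✗
Row 5: (5,1)B 1/2 ✓ · (5,2)B 2/3 ✓ · (5,4)A 2/3 ✓ · (5,5)B 2/3 ✓ · (5,6)B 3/4 ✓ · (5,7)B 1/3 ✗
Row 6: (6,1)A 0/2 ✗ · (6,2)B 2/3 ✓ · (6,3)B 1/2 ✓ · (6,4)A 1/2 ✓ · (6,6)B 1/2 ✓ · (6,7)A 0/2 ✗
Unsatisfied: (1,2), (1,3), (1,4), (2,1), (2,3), (2,4), (3,3), (3,4), (3,6), (3,7), (4,2), (4,3), (4,7), (5,7), (6,1), (6,7) — 16 in total.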